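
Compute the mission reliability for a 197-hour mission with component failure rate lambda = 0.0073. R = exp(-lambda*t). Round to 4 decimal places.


lambda = 0.0073
mission_time = 197
lambda * t = 0.0073 * 197 = 1.4381
R = exp(-1.4381)
R = 0.2374

0.2374


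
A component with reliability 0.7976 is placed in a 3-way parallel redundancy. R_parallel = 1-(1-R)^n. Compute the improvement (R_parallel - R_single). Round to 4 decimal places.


R_single = 0.7976, n = 3
1 - R_single = 0.2024
(1 - R_single)^n = 0.2024^3 = 0.0083
R_parallel = 1 - 0.0083 = 0.9917
Improvement = 0.9917 - 0.7976
Improvement = 0.1941

0.1941


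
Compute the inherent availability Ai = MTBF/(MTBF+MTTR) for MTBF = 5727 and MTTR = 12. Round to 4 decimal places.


MTBF = 5727
MTTR = 12
MTBF + MTTR = 5739
Ai = 5727 / 5739
Ai = 0.9979

0.9979


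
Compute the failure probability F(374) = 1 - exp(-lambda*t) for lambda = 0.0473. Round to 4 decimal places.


lambda = 0.0473, t = 374
lambda * t = 17.6902
exp(-17.6902) = 0.0
F(t) = 1 - 0.0
F(t) = 1.0

1.0


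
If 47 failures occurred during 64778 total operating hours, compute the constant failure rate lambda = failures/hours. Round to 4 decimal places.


failures = 47
total_hours = 64778
lambda = 47 / 64778
lambda = 0.0007

0.0007


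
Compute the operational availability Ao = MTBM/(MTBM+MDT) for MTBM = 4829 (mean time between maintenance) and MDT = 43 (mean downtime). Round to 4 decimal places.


MTBM = 4829
MDT = 43
MTBM + MDT = 4872
Ao = 4829 / 4872
Ao = 0.9912

0.9912


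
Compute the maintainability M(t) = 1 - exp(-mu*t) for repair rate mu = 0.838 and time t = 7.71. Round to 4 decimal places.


mu = 0.838, t = 7.71
mu * t = 0.838 * 7.71 = 6.461
exp(-6.461) = 0.0016
M(t) = 1 - 0.0016
M(t) = 0.9984

0.9984


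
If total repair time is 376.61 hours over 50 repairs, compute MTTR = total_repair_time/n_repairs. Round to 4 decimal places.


total_repair_time = 376.61
n_repairs = 50
MTTR = 376.61 / 50
MTTR = 7.5322

7.5322


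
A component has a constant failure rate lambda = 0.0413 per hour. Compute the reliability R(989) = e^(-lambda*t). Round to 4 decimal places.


lambda = 0.0413
t = 989
lambda * t = 40.8457
R(t) = e^(-40.8457)
R(t) = 0.0

0.0


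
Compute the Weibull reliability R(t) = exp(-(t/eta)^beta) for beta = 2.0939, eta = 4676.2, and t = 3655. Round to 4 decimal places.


beta = 2.0939, eta = 4676.2, t = 3655
t/eta = 3655 / 4676.2 = 0.7816
(t/eta)^beta = 0.7816^2.0939 = 0.597
R(t) = exp(-0.597)
R(t) = 0.5505

0.5505


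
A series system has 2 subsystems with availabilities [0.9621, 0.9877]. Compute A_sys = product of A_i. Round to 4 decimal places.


Subsystems: [0.9621, 0.9877]
After subsystem 1 (A=0.9621): product = 0.9621
After subsystem 2 (A=0.9877): product = 0.9503
A_sys = 0.9503

0.9503


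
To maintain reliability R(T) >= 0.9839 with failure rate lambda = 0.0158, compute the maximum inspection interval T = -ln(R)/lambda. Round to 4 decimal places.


R_target = 0.9839
lambda = 0.0158
-ln(0.9839) = 0.0162
T = 0.0162 / 0.0158
T = 1.0273

1.0273


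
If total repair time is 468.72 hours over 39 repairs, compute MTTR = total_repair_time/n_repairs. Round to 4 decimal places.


total_repair_time = 468.72
n_repairs = 39
MTTR = 468.72 / 39
MTTR = 12.0185

12.0185


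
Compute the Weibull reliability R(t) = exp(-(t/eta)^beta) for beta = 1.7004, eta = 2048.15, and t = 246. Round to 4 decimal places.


beta = 1.7004, eta = 2048.15, t = 246
t/eta = 246 / 2048.15 = 0.1201
(t/eta)^beta = 0.1201^1.7004 = 0.0272
R(t) = exp(-0.0272)
R(t) = 0.9731

0.9731


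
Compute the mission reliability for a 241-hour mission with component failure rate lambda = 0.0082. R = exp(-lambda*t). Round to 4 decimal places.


lambda = 0.0082
mission_time = 241
lambda * t = 0.0082 * 241 = 1.9762
R = exp(-1.9762)
R = 0.1386

0.1386


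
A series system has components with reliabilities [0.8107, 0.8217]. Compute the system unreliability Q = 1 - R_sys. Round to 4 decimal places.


Components: [0.8107, 0.8217]
After component 1: product = 0.8107
After component 2: product = 0.6662
R_sys = 0.6662
Q = 1 - 0.6662 = 0.3338

0.3338


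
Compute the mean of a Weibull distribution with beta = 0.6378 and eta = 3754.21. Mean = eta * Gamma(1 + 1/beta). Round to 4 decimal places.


beta = 0.6378, eta = 3754.21
1/beta = 1.5679
1 + 1/beta = 2.5679
Gamma(2.5679) = 1.3959
Mean = 3754.21 * 1.3959
Mean = 5240.4936

5240.4936


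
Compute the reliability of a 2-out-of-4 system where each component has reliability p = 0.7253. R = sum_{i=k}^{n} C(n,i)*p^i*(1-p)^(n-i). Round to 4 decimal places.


k = 2, n = 4, p = 0.7253
i=2: C(4,2)=6 * 0.7253^2 * 0.2747^2 = 0.2382
i=3: C(4,3)=4 * 0.7253^3 * 0.2747^1 = 0.4192
i=4: C(4,4)=1 * 0.7253^4 * 0.2747^0 = 0.2767
R = sum of terms = 0.9342

0.9342


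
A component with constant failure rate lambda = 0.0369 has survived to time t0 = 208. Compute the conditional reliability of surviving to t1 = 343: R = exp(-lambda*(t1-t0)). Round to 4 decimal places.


lambda = 0.0369
t0 = 208, t1 = 343
t1 - t0 = 135
lambda * (t1-t0) = 0.0369 * 135 = 4.9815
R = exp(-4.9815)
R = 0.0069

0.0069


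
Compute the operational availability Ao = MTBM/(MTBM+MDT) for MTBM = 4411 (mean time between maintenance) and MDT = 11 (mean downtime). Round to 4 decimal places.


MTBM = 4411
MDT = 11
MTBM + MDT = 4422
Ao = 4411 / 4422
Ao = 0.9975

0.9975


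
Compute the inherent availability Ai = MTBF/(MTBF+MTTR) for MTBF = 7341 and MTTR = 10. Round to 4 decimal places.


MTBF = 7341
MTTR = 10
MTBF + MTTR = 7351
Ai = 7341 / 7351
Ai = 0.9986

0.9986


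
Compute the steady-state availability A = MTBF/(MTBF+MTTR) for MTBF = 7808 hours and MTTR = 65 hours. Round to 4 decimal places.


MTBF = 7808
MTTR = 65
MTBF + MTTR = 7873
A = 7808 / 7873
A = 0.9917

0.9917


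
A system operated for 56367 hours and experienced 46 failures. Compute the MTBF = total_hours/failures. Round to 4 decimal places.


total_hours = 56367
failures = 46
MTBF = 56367 / 46
MTBF = 1225.3696

1225.3696


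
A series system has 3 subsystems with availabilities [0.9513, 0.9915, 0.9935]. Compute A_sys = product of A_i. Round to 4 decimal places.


Subsystems: [0.9513, 0.9915, 0.9935]
After subsystem 1 (A=0.9513): product = 0.9513
After subsystem 2 (A=0.9915): product = 0.9432
After subsystem 3 (A=0.9935): product = 0.9371
A_sys = 0.9371

0.9371


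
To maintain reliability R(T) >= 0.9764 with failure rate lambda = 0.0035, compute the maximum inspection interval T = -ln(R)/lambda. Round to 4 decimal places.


R_target = 0.9764
lambda = 0.0035
-ln(0.9764) = 0.0239
T = 0.0239 / 0.0035
T = 6.8237

6.8237


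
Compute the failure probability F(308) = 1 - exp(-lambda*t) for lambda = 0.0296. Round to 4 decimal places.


lambda = 0.0296, t = 308
lambda * t = 9.1168
exp(-9.1168) = 0.0001
F(t) = 1 - 0.0001
F(t) = 0.9999

0.9999


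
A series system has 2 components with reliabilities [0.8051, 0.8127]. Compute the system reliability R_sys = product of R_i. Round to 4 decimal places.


Components: [0.8051, 0.8127]
After component 1 (R=0.8051): product = 0.8051
After component 2 (R=0.8127): product = 0.6543
R_sys = 0.6543

0.6543


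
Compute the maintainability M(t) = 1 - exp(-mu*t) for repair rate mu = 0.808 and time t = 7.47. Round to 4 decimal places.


mu = 0.808, t = 7.47
mu * t = 0.808 * 7.47 = 6.0358
exp(-6.0358) = 0.0024
M(t) = 1 - 0.0024
M(t) = 0.9976

0.9976


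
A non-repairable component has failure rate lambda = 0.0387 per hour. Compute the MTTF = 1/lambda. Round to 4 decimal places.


lambda = 0.0387
MTTF = 1 / 0.0387
MTTF = 25.8398

25.8398


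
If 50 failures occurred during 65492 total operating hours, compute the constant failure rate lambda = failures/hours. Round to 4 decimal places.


failures = 50
total_hours = 65492
lambda = 50 / 65492
lambda = 0.0008

0.0008


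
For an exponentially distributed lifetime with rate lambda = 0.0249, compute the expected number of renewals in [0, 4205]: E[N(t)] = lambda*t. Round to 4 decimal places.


lambda = 0.0249
t = 4205
E[N(t)] = lambda * t
E[N(t)] = 0.0249 * 4205
E[N(t)] = 104.7045

104.7045


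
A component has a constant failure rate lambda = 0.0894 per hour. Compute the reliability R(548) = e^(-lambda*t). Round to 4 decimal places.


lambda = 0.0894
t = 548
lambda * t = 48.9912
R(t) = e^(-48.9912)
R(t) = 0.0

0.0


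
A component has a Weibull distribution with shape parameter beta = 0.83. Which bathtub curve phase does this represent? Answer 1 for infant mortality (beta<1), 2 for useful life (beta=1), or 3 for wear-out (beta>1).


beta = 0.83
Compare beta to 1:
beta < 1 => infant mortality (phase 1)
beta = 1 => useful life (phase 2)
beta > 1 => wear-out (phase 3)
Since beta = 0.83, this is infant mortality (decreasing failure rate)
Phase = 1

1


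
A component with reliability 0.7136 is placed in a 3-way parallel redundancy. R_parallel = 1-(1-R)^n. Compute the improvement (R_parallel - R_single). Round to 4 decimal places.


R_single = 0.7136, n = 3
1 - R_single = 0.2864
(1 - R_single)^n = 0.2864^3 = 0.0235
R_parallel = 1 - 0.0235 = 0.9765
Improvement = 0.9765 - 0.7136
Improvement = 0.2629

0.2629


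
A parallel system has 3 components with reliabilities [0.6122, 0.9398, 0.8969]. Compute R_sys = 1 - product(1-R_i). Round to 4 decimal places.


Components: [0.6122, 0.9398, 0.8969]
(1 - 0.6122) = 0.3878, running product = 0.3878
(1 - 0.9398) = 0.0602, running product = 0.0233
(1 - 0.8969) = 0.1031, running product = 0.0024
Product of (1-R_i) = 0.0024
R_sys = 1 - 0.0024 = 0.9976

0.9976


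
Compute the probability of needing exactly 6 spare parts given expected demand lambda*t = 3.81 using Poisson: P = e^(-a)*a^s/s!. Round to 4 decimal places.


a = 3.81, s = 6
e^(-a) = e^(-3.81) = 0.0221
a^s = 3.81^6 = 3058.7914
s! = 720
P = 0.0221 * 3058.7914 / 720
P = 0.0941

0.0941


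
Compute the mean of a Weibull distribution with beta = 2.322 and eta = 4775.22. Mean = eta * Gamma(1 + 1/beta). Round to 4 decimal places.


beta = 2.322, eta = 4775.22
1/beta = 0.4307
1 + 1/beta = 1.4307
Gamma(1.4307) = 0.886
Mean = 4775.22 * 0.886
Mean = 4230.9317

4230.9317


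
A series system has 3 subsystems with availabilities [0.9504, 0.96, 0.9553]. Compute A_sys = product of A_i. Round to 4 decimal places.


Subsystems: [0.9504, 0.96, 0.9553]
After subsystem 1 (A=0.9504): product = 0.9504
After subsystem 2 (A=0.96): product = 0.9124
After subsystem 3 (A=0.9553): product = 0.8716
A_sys = 0.8716

0.8716


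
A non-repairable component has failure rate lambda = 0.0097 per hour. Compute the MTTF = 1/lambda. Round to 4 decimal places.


lambda = 0.0097
MTTF = 1 / 0.0097
MTTF = 103.0928

103.0928


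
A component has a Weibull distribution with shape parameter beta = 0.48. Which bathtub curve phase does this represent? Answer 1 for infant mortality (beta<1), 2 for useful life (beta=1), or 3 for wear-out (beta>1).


beta = 0.48
Compare beta to 1:
beta < 1 => infant mortality (phase 1)
beta = 1 => useful life (phase 2)
beta > 1 => wear-out (phase 3)
Since beta = 0.48, this is infant mortality (decreasing failure rate)
Phase = 1

1


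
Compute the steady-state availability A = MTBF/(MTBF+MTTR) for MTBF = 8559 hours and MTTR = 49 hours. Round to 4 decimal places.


MTBF = 8559
MTTR = 49
MTBF + MTTR = 8608
A = 8559 / 8608
A = 0.9943

0.9943


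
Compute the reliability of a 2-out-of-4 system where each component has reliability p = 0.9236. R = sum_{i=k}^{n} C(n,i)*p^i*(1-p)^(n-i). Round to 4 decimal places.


k = 2, n = 4, p = 0.9236
i=2: C(4,2)=6 * 0.9236^2 * 0.0764^2 = 0.0299
i=3: C(4,3)=4 * 0.9236^3 * 0.0764^1 = 0.2408
i=4: C(4,4)=1 * 0.9236^4 * 0.0764^0 = 0.7277
R = sum of terms = 0.9983

0.9983


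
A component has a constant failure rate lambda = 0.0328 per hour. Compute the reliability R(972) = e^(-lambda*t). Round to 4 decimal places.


lambda = 0.0328
t = 972
lambda * t = 31.8816
R(t) = e^(-31.8816)
R(t) = 0.0

0.0


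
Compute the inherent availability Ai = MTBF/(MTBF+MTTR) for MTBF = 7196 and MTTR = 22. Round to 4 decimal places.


MTBF = 7196
MTTR = 22
MTBF + MTTR = 7218
Ai = 7196 / 7218
Ai = 0.997

0.997


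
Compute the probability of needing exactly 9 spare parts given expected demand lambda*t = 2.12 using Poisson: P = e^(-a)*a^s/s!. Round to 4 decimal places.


a = 2.12, s = 9
e^(-a) = e^(-2.12) = 0.12
a^s = 2.12^9 = 865.0132
s! = 362880
P = 0.12 * 865.0132 / 362880
P = 0.0003

0.0003


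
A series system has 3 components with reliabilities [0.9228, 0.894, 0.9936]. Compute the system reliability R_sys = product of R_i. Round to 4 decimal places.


Components: [0.9228, 0.894, 0.9936]
After component 1 (R=0.9228): product = 0.9228
After component 2 (R=0.894): product = 0.825
After component 3 (R=0.9936): product = 0.8197
R_sys = 0.8197

0.8197


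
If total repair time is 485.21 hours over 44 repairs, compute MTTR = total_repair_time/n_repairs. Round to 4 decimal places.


total_repair_time = 485.21
n_repairs = 44
MTTR = 485.21 / 44
MTTR = 11.0275

11.0275


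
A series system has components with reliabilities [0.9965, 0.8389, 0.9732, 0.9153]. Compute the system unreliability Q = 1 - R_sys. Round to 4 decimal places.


Components: [0.9965, 0.8389, 0.9732, 0.9153]
After component 1: product = 0.9965
After component 2: product = 0.836
After component 3: product = 0.8136
After component 4: product = 0.7447
R_sys = 0.7447
Q = 1 - 0.7447 = 0.2553

0.2553


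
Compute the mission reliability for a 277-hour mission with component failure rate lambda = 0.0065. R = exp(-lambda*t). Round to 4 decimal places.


lambda = 0.0065
mission_time = 277
lambda * t = 0.0065 * 277 = 1.8005
R = exp(-1.8005)
R = 0.1652

0.1652


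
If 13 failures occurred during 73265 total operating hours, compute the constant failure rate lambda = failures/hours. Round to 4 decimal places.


failures = 13
total_hours = 73265
lambda = 13 / 73265
lambda = 0.0002

0.0002


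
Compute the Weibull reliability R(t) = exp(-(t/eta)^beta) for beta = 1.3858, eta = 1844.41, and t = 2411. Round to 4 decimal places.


beta = 1.3858, eta = 1844.41, t = 2411
t/eta = 2411 / 1844.41 = 1.3072
(t/eta)^beta = 1.3072^1.3858 = 1.4495
R(t) = exp(-1.4495)
R(t) = 0.2347

0.2347


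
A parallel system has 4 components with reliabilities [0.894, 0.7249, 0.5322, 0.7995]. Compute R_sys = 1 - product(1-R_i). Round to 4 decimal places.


Components: [0.894, 0.7249, 0.5322, 0.7995]
(1 - 0.894) = 0.106, running product = 0.106
(1 - 0.7249) = 0.2751, running product = 0.0292
(1 - 0.5322) = 0.4678, running product = 0.0136
(1 - 0.7995) = 0.2005, running product = 0.0027
Product of (1-R_i) = 0.0027
R_sys = 1 - 0.0027 = 0.9973

0.9973


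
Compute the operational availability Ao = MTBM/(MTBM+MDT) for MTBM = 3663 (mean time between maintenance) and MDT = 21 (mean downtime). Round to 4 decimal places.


MTBM = 3663
MDT = 21
MTBM + MDT = 3684
Ao = 3663 / 3684
Ao = 0.9943

0.9943


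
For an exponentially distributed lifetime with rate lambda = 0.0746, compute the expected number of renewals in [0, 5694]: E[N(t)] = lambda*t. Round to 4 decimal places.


lambda = 0.0746
t = 5694
E[N(t)] = lambda * t
E[N(t)] = 0.0746 * 5694
E[N(t)] = 424.7724

424.7724


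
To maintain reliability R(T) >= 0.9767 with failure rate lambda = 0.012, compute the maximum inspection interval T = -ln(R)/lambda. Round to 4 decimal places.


R_target = 0.9767
lambda = 0.012
-ln(0.9767) = 0.0236
T = 0.0236 / 0.012
T = 1.9646

1.9646


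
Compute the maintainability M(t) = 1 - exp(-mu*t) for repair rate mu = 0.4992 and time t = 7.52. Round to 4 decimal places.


mu = 0.4992, t = 7.52
mu * t = 0.4992 * 7.52 = 3.754
exp(-3.754) = 0.0234
M(t) = 1 - 0.0234
M(t) = 0.9766

0.9766


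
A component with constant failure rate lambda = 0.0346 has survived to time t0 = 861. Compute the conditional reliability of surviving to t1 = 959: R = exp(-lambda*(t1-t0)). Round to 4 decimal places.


lambda = 0.0346
t0 = 861, t1 = 959
t1 - t0 = 98
lambda * (t1-t0) = 0.0346 * 98 = 3.3908
R = exp(-3.3908)
R = 0.0337

0.0337


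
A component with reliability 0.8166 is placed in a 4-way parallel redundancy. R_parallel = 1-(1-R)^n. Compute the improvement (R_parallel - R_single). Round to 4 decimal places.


R_single = 0.8166, n = 4
1 - R_single = 0.1834
(1 - R_single)^n = 0.1834^4 = 0.0011
R_parallel = 1 - 0.0011 = 0.9989
Improvement = 0.9989 - 0.8166
Improvement = 0.1823

0.1823


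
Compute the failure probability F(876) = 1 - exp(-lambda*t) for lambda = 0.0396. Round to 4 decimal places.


lambda = 0.0396, t = 876
lambda * t = 34.6896
exp(-34.6896) = 0.0
F(t) = 1 - 0.0
F(t) = 1.0

1.0


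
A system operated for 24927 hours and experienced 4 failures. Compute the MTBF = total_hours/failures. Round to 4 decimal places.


total_hours = 24927
failures = 4
MTBF = 24927 / 4
MTBF = 6231.75

6231.75


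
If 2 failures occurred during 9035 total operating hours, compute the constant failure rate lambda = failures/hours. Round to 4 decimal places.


failures = 2
total_hours = 9035
lambda = 2 / 9035
lambda = 0.0002

0.0002


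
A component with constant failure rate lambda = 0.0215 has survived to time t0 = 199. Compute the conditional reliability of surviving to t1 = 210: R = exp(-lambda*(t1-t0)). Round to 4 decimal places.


lambda = 0.0215
t0 = 199, t1 = 210
t1 - t0 = 11
lambda * (t1-t0) = 0.0215 * 11 = 0.2365
R = exp(-0.2365)
R = 0.7894

0.7894


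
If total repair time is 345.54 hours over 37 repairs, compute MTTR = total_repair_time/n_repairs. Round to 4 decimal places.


total_repair_time = 345.54
n_repairs = 37
MTTR = 345.54 / 37
MTTR = 9.3389

9.3389


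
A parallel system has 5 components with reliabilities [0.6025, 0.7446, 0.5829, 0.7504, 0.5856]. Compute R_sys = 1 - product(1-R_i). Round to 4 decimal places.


Components: [0.6025, 0.7446, 0.5829, 0.7504, 0.5856]
(1 - 0.6025) = 0.3975, running product = 0.3975
(1 - 0.7446) = 0.2554, running product = 0.1015
(1 - 0.5829) = 0.4171, running product = 0.0423
(1 - 0.7504) = 0.2496, running product = 0.0106
(1 - 0.5856) = 0.4144, running product = 0.0044
Product of (1-R_i) = 0.0044
R_sys = 1 - 0.0044 = 0.9956

0.9956


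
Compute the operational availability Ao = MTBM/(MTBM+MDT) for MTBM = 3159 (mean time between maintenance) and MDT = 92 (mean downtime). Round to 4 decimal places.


MTBM = 3159
MDT = 92
MTBM + MDT = 3251
Ao = 3159 / 3251
Ao = 0.9717

0.9717


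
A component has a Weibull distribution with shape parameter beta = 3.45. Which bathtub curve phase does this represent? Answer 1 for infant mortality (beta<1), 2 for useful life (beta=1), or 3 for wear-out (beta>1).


beta = 3.45
Compare beta to 1:
beta < 1 => infant mortality (phase 1)
beta = 1 => useful life (phase 2)
beta > 1 => wear-out (phase 3)
Since beta = 3.45, this is wear-out (increasing failure rate)
Phase = 3

3


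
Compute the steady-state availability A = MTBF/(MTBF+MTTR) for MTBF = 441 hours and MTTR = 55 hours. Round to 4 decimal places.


MTBF = 441
MTTR = 55
MTBF + MTTR = 496
A = 441 / 496
A = 0.8891

0.8891


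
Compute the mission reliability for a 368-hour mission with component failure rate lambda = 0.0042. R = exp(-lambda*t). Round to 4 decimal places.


lambda = 0.0042
mission_time = 368
lambda * t = 0.0042 * 368 = 1.5456
R = exp(-1.5456)
R = 0.2132

0.2132


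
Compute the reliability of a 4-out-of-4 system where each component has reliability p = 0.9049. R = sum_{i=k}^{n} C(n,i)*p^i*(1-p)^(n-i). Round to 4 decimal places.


k = 4, n = 4, p = 0.9049
i=4: C(4,4)=1 * 0.9049^4 * 0.0951^0 = 0.6705
R = sum of terms = 0.6705

0.6705


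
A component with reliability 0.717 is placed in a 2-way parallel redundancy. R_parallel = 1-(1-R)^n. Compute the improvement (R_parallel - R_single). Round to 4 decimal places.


R_single = 0.717, n = 2
1 - R_single = 0.283
(1 - R_single)^n = 0.283^2 = 0.0801
R_parallel = 1 - 0.0801 = 0.9199
Improvement = 0.9199 - 0.717
Improvement = 0.2029

0.2029


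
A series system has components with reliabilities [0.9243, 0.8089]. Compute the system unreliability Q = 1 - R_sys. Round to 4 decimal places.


Components: [0.9243, 0.8089]
After component 1: product = 0.9243
After component 2: product = 0.7477
R_sys = 0.7477
Q = 1 - 0.7477 = 0.2523

0.2523


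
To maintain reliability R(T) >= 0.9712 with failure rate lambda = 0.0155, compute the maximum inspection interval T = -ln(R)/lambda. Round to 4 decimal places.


R_target = 0.9712
lambda = 0.0155
-ln(0.9712) = 0.0292
T = 0.0292 / 0.0155
T = 1.8853

1.8853


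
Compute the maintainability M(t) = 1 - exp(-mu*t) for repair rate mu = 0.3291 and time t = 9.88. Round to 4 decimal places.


mu = 0.3291, t = 9.88
mu * t = 0.3291 * 9.88 = 3.2515
exp(-3.2515) = 0.0387
M(t) = 1 - 0.0387
M(t) = 0.9613

0.9613


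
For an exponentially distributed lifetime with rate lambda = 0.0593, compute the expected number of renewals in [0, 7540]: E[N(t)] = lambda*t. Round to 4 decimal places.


lambda = 0.0593
t = 7540
E[N(t)] = lambda * t
E[N(t)] = 0.0593 * 7540
E[N(t)] = 447.122

447.122


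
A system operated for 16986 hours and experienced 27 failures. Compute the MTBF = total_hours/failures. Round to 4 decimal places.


total_hours = 16986
failures = 27
MTBF = 16986 / 27
MTBF = 629.1111

629.1111


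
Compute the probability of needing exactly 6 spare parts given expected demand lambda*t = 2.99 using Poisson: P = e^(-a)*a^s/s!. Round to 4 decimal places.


a = 2.99, s = 6
e^(-a) = e^(-2.99) = 0.0503
a^s = 2.99^6 = 714.541
s! = 720
P = 0.0503 * 714.541 / 720
P = 0.0499

0.0499


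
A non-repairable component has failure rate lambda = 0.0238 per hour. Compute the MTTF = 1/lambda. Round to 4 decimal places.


lambda = 0.0238
MTTF = 1 / 0.0238
MTTF = 42.0168

42.0168


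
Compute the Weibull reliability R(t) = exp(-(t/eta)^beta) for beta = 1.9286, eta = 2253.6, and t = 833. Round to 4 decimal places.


beta = 1.9286, eta = 2253.6, t = 833
t/eta = 833 / 2253.6 = 0.3696
(t/eta)^beta = 0.3696^1.9286 = 0.1467
R(t) = exp(-0.1467)
R(t) = 0.8636

0.8636


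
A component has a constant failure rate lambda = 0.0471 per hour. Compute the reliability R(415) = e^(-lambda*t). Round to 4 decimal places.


lambda = 0.0471
t = 415
lambda * t = 19.5465
R(t) = e^(-19.5465)
R(t) = 0.0

0.0


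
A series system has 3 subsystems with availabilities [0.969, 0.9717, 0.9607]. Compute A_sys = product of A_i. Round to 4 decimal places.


Subsystems: [0.969, 0.9717, 0.9607]
After subsystem 1 (A=0.969): product = 0.969
After subsystem 2 (A=0.9717): product = 0.9416
After subsystem 3 (A=0.9607): product = 0.9046
A_sys = 0.9046

0.9046


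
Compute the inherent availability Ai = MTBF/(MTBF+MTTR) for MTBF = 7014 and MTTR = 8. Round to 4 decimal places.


MTBF = 7014
MTTR = 8
MTBF + MTTR = 7022
Ai = 7014 / 7022
Ai = 0.9989

0.9989


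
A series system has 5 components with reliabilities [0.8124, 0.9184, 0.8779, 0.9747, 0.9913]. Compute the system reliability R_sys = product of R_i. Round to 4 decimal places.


Components: [0.8124, 0.9184, 0.8779, 0.9747, 0.9913]
After component 1 (R=0.8124): product = 0.8124
After component 2 (R=0.9184): product = 0.7461
After component 3 (R=0.8779): product = 0.655
After component 4 (R=0.9747): product = 0.6384
After component 5 (R=0.9913): product = 0.6329
R_sys = 0.6329

0.6329


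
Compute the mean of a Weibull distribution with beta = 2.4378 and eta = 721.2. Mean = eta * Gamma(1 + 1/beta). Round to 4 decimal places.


beta = 2.4378, eta = 721.2
1/beta = 0.4102
1 + 1/beta = 1.4102
Gamma(1.4102) = 0.8868
Mean = 721.2 * 0.8868
Mean = 639.5279

639.5279


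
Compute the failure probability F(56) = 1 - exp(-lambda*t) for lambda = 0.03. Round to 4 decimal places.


lambda = 0.03, t = 56
lambda * t = 1.68
exp(-1.68) = 0.1864
F(t) = 1 - 0.1864
F(t) = 0.8136

0.8136


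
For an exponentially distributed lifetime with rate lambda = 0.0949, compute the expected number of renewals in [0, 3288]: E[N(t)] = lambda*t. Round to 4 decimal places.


lambda = 0.0949
t = 3288
E[N(t)] = lambda * t
E[N(t)] = 0.0949 * 3288
E[N(t)] = 312.0312

312.0312


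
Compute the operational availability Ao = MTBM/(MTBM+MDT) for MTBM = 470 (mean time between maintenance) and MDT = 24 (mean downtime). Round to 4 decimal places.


MTBM = 470
MDT = 24
MTBM + MDT = 494
Ao = 470 / 494
Ao = 0.9514

0.9514


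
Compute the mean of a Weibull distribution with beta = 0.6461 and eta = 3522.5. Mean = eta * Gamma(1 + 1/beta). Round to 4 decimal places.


beta = 0.6461, eta = 3522.5
1/beta = 1.5477
1 + 1/beta = 2.5477
Gamma(2.5477) = 1.3755
Mean = 3522.5 * 1.3755
Mean = 4845.1728

4845.1728


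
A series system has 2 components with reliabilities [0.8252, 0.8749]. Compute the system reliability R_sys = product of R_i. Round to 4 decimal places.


Components: [0.8252, 0.8749]
After component 1 (R=0.8252): product = 0.8252
After component 2 (R=0.8749): product = 0.722
R_sys = 0.722

0.722


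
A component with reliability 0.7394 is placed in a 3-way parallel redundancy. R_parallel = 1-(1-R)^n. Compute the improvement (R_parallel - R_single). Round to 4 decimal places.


R_single = 0.7394, n = 3
1 - R_single = 0.2606
(1 - R_single)^n = 0.2606^3 = 0.0177
R_parallel = 1 - 0.0177 = 0.9823
Improvement = 0.9823 - 0.7394
Improvement = 0.2429

0.2429


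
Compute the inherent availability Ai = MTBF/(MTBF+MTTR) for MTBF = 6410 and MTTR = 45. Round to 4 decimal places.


MTBF = 6410
MTTR = 45
MTBF + MTTR = 6455
Ai = 6410 / 6455
Ai = 0.993

0.993


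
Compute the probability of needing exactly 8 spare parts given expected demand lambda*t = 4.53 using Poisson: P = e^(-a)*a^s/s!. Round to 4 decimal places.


a = 4.53, s = 8
e^(-a) = e^(-4.53) = 0.0108
a^s = 4.53^8 = 177331.3891
s! = 40320
P = 0.0108 * 177331.3891 / 40320
P = 0.0474

0.0474


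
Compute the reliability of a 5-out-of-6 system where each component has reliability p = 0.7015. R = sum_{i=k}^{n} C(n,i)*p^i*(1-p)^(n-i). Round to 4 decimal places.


k = 5, n = 6, p = 0.7015
i=5: C(6,5)=6 * 0.7015^5 * 0.2985^1 = 0.3043
i=6: C(6,6)=1 * 0.7015^6 * 0.2985^0 = 0.1192
R = sum of terms = 0.4234

0.4234


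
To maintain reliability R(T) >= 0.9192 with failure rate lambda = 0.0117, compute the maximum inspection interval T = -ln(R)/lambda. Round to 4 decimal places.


R_target = 0.9192
lambda = 0.0117
-ln(0.9192) = 0.0843
T = 0.0843 / 0.0117
T = 7.201

7.201


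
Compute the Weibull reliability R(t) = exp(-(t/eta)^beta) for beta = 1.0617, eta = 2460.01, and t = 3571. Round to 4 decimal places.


beta = 1.0617, eta = 2460.01, t = 3571
t/eta = 3571 / 2460.01 = 1.4516
(t/eta)^beta = 1.4516^1.0617 = 1.4854
R(t) = exp(-1.4854)
R(t) = 0.2264

0.2264


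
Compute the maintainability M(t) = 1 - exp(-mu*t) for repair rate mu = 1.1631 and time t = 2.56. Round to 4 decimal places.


mu = 1.1631, t = 2.56
mu * t = 1.1631 * 2.56 = 2.9775
exp(-2.9775) = 0.0509
M(t) = 1 - 0.0509
M(t) = 0.9491

0.9491


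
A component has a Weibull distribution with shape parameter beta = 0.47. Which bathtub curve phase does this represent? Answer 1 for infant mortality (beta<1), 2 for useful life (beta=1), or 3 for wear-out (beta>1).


beta = 0.47
Compare beta to 1:
beta < 1 => infant mortality (phase 1)
beta = 1 => useful life (phase 2)
beta > 1 => wear-out (phase 3)
Since beta = 0.47, this is infant mortality (decreasing failure rate)
Phase = 1

1


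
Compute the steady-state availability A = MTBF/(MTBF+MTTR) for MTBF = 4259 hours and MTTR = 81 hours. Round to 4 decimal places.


MTBF = 4259
MTTR = 81
MTBF + MTTR = 4340
A = 4259 / 4340
A = 0.9813

0.9813


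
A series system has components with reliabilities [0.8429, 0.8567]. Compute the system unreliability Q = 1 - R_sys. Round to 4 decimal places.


Components: [0.8429, 0.8567]
After component 1: product = 0.8429
After component 2: product = 0.7221
R_sys = 0.7221
Q = 1 - 0.7221 = 0.2779

0.2779


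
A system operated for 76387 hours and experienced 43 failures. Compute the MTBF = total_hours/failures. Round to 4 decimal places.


total_hours = 76387
failures = 43
MTBF = 76387 / 43
MTBF = 1776.4419

1776.4419


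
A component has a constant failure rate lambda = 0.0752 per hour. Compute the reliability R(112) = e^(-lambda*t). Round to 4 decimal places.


lambda = 0.0752
t = 112
lambda * t = 8.4224
R(t) = e^(-8.4224)
R(t) = 0.0002

0.0002


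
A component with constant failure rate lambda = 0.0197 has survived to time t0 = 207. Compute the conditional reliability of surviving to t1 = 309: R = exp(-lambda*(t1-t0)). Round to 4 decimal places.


lambda = 0.0197
t0 = 207, t1 = 309
t1 - t0 = 102
lambda * (t1-t0) = 0.0197 * 102 = 2.0094
R = exp(-2.0094)
R = 0.1341

0.1341


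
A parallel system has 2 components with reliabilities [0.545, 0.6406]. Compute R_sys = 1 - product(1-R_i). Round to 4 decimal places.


Components: [0.545, 0.6406]
(1 - 0.545) = 0.455, running product = 0.455
(1 - 0.6406) = 0.3594, running product = 0.1635
Product of (1-R_i) = 0.1635
R_sys = 1 - 0.1635 = 0.8365

0.8365


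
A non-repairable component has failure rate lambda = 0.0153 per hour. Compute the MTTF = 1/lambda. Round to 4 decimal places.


lambda = 0.0153
MTTF = 1 / 0.0153
MTTF = 65.3595

65.3595


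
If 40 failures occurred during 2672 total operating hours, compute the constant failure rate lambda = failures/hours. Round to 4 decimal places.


failures = 40
total_hours = 2672
lambda = 40 / 2672
lambda = 0.015

0.015


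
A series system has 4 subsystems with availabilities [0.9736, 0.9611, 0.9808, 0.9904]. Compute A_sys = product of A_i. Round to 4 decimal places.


Subsystems: [0.9736, 0.9611, 0.9808, 0.9904]
After subsystem 1 (A=0.9736): product = 0.9736
After subsystem 2 (A=0.9611): product = 0.9357
After subsystem 3 (A=0.9808): product = 0.9178
After subsystem 4 (A=0.9904): product = 0.909
A_sys = 0.909

0.909


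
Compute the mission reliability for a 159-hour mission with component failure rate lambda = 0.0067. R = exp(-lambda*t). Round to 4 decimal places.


lambda = 0.0067
mission_time = 159
lambda * t = 0.0067 * 159 = 1.0653
R = exp(-1.0653)
R = 0.3446

0.3446


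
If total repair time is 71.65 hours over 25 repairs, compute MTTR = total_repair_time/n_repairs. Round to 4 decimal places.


total_repair_time = 71.65
n_repairs = 25
MTTR = 71.65 / 25
MTTR = 2.866

2.866


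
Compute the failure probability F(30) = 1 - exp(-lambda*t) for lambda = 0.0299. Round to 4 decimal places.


lambda = 0.0299, t = 30
lambda * t = 0.897
exp(-0.897) = 0.4078
F(t) = 1 - 0.4078
F(t) = 0.5922

0.5922


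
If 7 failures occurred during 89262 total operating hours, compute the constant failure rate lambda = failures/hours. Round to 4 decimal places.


failures = 7
total_hours = 89262
lambda = 7 / 89262
lambda = 0.0001

0.0001


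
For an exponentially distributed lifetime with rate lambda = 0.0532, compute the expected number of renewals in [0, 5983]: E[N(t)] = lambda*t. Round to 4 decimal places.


lambda = 0.0532
t = 5983
E[N(t)] = lambda * t
E[N(t)] = 0.0532 * 5983
E[N(t)] = 318.2956

318.2956


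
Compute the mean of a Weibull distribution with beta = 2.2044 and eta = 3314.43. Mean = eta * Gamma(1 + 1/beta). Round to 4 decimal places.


beta = 2.2044, eta = 3314.43
1/beta = 0.4536
1 + 1/beta = 1.4536
Gamma(1.4536) = 0.8856
Mean = 3314.43 * 0.8856
Mean = 2935.3608

2935.3608


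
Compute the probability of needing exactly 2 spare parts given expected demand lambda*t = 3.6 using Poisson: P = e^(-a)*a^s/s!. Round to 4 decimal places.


a = 3.6, s = 2
e^(-a) = e^(-3.6) = 0.0273
a^s = 3.6^2 = 12.96
s! = 2
P = 0.0273 * 12.96 / 2
P = 0.1771

0.1771


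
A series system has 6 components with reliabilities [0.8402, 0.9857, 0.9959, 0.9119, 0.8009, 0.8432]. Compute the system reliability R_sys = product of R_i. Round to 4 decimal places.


Components: [0.8402, 0.9857, 0.9959, 0.9119, 0.8009, 0.8432]
After component 1 (R=0.8402): product = 0.8402
After component 2 (R=0.9857): product = 0.8282
After component 3 (R=0.9959): product = 0.8248
After component 4 (R=0.9119): product = 0.7521
After component 5 (R=0.8009): product = 0.6024
After component 6 (R=0.8432): product = 0.5079
R_sys = 0.5079

0.5079


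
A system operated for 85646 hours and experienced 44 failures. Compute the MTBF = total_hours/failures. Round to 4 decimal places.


total_hours = 85646
failures = 44
MTBF = 85646 / 44
MTBF = 1946.5

1946.5


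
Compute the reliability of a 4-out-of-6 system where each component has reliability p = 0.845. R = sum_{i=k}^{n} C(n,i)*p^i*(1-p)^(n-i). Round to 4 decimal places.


k = 4, n = 6, p = 0.845
i=4: C(6,4)=15 * 0.845^4 * 0.155^2 = 0.1837
i=5: C(6,5)=6 * 0.845^5 * 0.155^1 = 0.4007
i=6: C(6,6)=1 * 0.845^6 * 0.155^0 = 0.364
R = sum of terms = 0.9484

0.9484


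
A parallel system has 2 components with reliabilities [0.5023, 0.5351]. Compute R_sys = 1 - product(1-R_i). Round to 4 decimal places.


Components: [0.5023, 0.5351]
(1 - 0.5023) = 0.4977, running product = 0.4977
(1 - 0.5351) = 0.4649, running product = 0.2314
Product of (1-R_i) = 0.2314
R_sys = 1 - 0.2314 = 0.7686

0.7686


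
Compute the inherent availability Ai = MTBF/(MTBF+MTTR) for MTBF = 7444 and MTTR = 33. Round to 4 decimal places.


MTBF = 7444
MTTR = 33
MTBF + MTTR = 7477
Ai = 7444 / 7477
Ai = 0.9956

0.9956


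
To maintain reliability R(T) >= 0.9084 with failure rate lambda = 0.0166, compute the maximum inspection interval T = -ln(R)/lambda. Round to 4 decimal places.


R_target = 0.9084
lambda = 0.0166
-ln(0.9084) = 0.0961
T = 0.0961 / 0.0166
T = 5.7874

5.7874


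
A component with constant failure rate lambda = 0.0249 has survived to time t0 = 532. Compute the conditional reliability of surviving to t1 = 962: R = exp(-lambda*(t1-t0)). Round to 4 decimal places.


lambda = 0.0249
t0 = 532, t1 = 962
t1 - t0 = 430
lambda * (t1-t0) = 0.0249 * 430 = 10.707
R = exp(-10.707)
R = 0.0

0.0


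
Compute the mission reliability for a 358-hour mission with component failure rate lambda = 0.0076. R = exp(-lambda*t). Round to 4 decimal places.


lambda = 0.0076
mission_time = 358
lambda * t = 0.0076 * 358 = 2.7208
R = exp(-2.7208)
R = 0.0658

0.0658


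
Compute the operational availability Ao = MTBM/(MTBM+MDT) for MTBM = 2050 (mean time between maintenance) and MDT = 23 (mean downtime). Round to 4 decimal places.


MTBM = 2050
MDT = 23
MTBM + MDT = 2073
Ao = 2050 / 2073
Ao = 0.9889

0.9889


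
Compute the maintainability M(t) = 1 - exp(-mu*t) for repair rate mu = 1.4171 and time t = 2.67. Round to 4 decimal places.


mu = 1.4171, t = 2.67
mu * t = 1.4171 * 2.67 = 3.7837
exp(-3.7837) = 0.0227
M(t) = 1 - 0.0227
M(t) = 0.9773

0.9773


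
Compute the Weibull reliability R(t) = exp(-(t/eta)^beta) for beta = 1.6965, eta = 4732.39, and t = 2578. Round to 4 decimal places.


beta = 1.6965, eta = 4732.39, t = 2578
t/eta = 2578 / 4732.39 = 0.5448
(t/eta)^beta = 0.5448^1.6965 = 0.3568
R(t) = exp(-0.3568)
R(t) = 0.6999

0.6999


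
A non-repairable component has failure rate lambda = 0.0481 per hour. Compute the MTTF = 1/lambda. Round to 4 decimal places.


lambda = 0.0481
MTTF = 1 / 0.0481
MTTF = 20.79

20.79


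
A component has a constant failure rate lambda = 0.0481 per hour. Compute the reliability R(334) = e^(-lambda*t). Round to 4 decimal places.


lambda = 0.0481
t = 334
lambda * t = 16.0654
R(t) = e^(-16.0654)
R(t) = 0.0

0.0


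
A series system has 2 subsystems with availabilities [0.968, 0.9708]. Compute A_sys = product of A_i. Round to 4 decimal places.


Subsystems: [0.968, 0.9708]
After subsystem 1 (A=0.968): product = 0.968
After subsystem 2 (A=0.9708): product = 0.9397
A_sys = 0.9397

0.9397


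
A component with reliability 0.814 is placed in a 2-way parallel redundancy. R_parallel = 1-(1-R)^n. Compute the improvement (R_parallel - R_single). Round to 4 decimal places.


R_single = 0.814, n = 2
1 - R_single = 0.186
(1 - R_single)^n = 0.186^2 = 0.0346
R_parallel = 1 - 0.0346 = 0.9654
Improvement = 0.9654 - 0.814
Improvement = 0.1514

0.1514


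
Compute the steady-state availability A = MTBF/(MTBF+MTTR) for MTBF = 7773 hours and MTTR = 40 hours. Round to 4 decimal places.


MTBF = 7773
MTTR = 40
MTBF + MTTR = 7813
A = 7773 / 7813
A = 0.9949

0.9949


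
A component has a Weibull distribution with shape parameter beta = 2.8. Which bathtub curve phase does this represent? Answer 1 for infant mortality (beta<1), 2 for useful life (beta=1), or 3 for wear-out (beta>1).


beta = 2.8
Compare beta to 1:
beta < 1 => infant mortality (phase 1)
beta = 1 => useful life (phase 2)
beta > 1 => wear-out (phase 3)
Since beta = 2.8, this is wear-out (increasing failure rate)
Phase = 3

3


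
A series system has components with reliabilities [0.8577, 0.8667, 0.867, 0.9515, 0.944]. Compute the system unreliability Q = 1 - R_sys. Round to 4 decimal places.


Components: [0.8577, 0.8667, 0.867, 0.9515, 0.944]
After component 1: product = 0.8577
After component 2: product = 0.7434
After component 3: product = 0.6445
After component 4: product = 0.6132
After component 5: product = 0.5789
R_sys = 0.5789
Q = 1 - 0.5789 = 0.4211

0.4211


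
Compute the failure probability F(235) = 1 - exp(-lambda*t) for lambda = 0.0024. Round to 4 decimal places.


lambda = 0.0024, t = 235
lambda * t = 0.564
exp(-0.564) = 0.5689
F(t) = 1 - 0.5689
F(t) = 0.4311

0.4311


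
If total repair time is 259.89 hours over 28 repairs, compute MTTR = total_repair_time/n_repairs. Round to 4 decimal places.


total_repair_time = 259.89
n_repairs = 28
MTTR = 259.89 / 28
MTTR = 9.2818

9.2818


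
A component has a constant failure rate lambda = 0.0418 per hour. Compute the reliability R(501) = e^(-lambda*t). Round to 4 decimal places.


lambda = 0.0418
t = 501
lambda * t = 20.9418
R(t) = e^(-20.9418)
R(t) = 0.0

0.0


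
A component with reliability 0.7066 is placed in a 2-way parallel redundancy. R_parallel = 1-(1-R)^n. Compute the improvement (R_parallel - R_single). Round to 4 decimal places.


R_single = 0.7066, n = 2
1 - R_single = 0.2934
(1 - R_single)^n = 0.2934^2 = 0.0861
R_parallel = 1 - 0.0861 = 0.9139
Improvement = 0.9139 - 0.7066
Improvement = 0.2073

0.2073


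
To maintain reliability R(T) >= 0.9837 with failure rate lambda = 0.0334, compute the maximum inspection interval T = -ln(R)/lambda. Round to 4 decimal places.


R_target = 0.9837
lambda = 0.0334
-ln(0.9837) = 0.0164
T = 0.0164 / 0.0334
T = 0.492

0.492


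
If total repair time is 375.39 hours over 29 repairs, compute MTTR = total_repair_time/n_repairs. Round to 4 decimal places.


total_repair_time = 375.39
n_repairs = 29
MTTR = 375.39 / 29
MTTR = 12.9445

12.9445


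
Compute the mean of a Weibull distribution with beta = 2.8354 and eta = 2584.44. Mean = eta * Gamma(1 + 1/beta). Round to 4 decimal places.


beta = 2.8354, eta = 2584.44
1/beta = 0.3527
1 + 1/beta = 1.3527
Gamma(1.3527) = 0.8909
Mean = 2584.44 * 0.8909
Mean = 2302.4322

2302.4322


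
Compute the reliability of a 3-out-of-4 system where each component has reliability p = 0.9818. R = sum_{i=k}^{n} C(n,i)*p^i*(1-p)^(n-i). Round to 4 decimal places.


k = 3, n = 4, p = 0.9818
i=3: C(4,3)=4 * 0.9818^3 * 0.0182^1 = 0.0689
i=4: C(4,4)=1 * 0.9818^4 * 0.0182^0 = 0.9292
R = sum of terms = 0.9981

0.9981


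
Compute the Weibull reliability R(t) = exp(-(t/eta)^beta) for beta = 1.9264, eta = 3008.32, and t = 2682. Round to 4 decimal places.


beta = 1.9264, eta = 3008.32, t = 2682
t/eta = 2682 / 3008.32 = 0.8915
(t/eta)^beta = 0.8915^1.9264 = 0.8016
R(t) = exp(-0.8016)
R(t) = 0.4486

0.4486


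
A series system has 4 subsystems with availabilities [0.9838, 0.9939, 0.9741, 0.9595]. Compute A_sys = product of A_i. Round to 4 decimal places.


Subsystems: [0.9838, 0.9939, 0.9741, 0.9595]
After subsystem 1 (A=0.9838): product = 0.9838
After subsystem 2 (A=0.9939): product = 0.9778
After subsystem 3 (A=0.9741): product = 0.9525
After subsystem 4 (A=0.9595): product = 0.9139
A_sys = 0.9139

0.9139
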